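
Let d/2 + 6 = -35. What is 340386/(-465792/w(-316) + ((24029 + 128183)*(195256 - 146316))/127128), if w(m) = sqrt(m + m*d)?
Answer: 33158252372396880345/5694008576214206357 + 185358462628504992*sqrt(79)/5694008576214206357 ≈ 6.1127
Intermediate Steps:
d = -82 (d = -12 + 2*(-35) = -12 - 70 = -82)
w(m) = 9*sqrt(-m) (w(m) = sqrt(m + m*(-82)) = sqrt(m - 82*m) = sqrt(-81*m) = 9*sqrt(-m))
340386/(-465792/w(-316) + ((24029 + 128183)*(195256 - 146316))/127128) = 340386/(-465792*sqrt(79)/1422 + ((24029 + 128183)*(195256 - 146316))/127128) = 340386/(-465792*sqrt(79)/1422 + (152212*48940)*(1/127128)) = 340386/(-465792*sqrt(79)/1422 + 7449255280*(1/127128)) = 340386/(-465792*sqrt(79)/1422 + 931156910/15891) = 340386/(-77632*sqrt(79)/237 + 931156910/15891) = 340386/(931156910/15891 - 77632*sqrt(79)/237)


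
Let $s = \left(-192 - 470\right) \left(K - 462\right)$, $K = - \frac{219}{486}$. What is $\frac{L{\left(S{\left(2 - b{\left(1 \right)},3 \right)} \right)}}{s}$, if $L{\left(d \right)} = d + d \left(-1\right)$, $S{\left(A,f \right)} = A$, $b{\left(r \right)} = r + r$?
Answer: $0$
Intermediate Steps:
$K = - \frac{73}{162}$ ($K = \left(-219\right) \frac{1}{486} = - \frac{73}{162} \approx -0.45062$)
$b{\left(r \right)} = 2 r$
$L{\left(d \right)} = 0$ ($L{\left(d \right)} = d - d = 0$)
$s = \frac{24797527}{81}$ ($s = \left(-192 - 470\right) \left(- \frac{73}{162} - 462\right) = \left(-662\right) \left(- \frac{74917}{162}\right) = \frac{24797527}{81} \approx 3.0614 \cdot 10^{5}$)
$\frac{L{\left(S{\left(2 - b{\left(1 \right)},3 \right)} \right)}}{s} = \frac{0}{\frac{24797527}{81}} = 0 \cdot \frac{81}{24797527} = 0$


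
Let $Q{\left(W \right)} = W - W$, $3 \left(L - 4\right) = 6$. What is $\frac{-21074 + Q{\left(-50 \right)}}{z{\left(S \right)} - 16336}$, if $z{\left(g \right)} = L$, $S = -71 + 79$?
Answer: $\frac{10537}{8165} \approx 1.2905$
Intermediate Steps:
$S = 8$
$L = 6$ ($L = 4 + \frac{1}{3} \cdot 6 = 4 + 2 = 6$)
$z{\left(g \right)} = 6$
$Q{\left(W \right)} = 0$
$\frac{-21074 + Q{\left(-50 \right)}}{z{\left(S \right)} - 16336} = \frac{-21074 + 0}{6 - 16336} = - \frac{21074}{-16330} = \left(-21074\right) \left(- \frac{1}{16330}\right) = \frac{10537}{8165}$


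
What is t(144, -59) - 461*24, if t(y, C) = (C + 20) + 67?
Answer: -11036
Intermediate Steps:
t(y, C) = 87 + C (t(y, C) = (20 + C) + 67 = 87 + C)
t(144, -59) - 461*24 = (87 - 59) - 461*24 = 28 - 11064 = -11036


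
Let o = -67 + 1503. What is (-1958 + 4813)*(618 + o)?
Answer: 5864170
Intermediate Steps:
o = 1436
(-1958 + 4813)*(618 + o) = (-1958 + 4813)*(618 + 1436) = 2855*2054 = 5864170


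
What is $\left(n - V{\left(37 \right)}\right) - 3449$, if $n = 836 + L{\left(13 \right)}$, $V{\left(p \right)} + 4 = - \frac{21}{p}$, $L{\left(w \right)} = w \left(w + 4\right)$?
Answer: $- \frac{88335}{37} \approx -2387.4$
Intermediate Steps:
$L{\left(w \right)} = w \left(4 + w\right)$
$V{\left(p \right)} = -4 - \frac{21}{p}$
$n = 1057$ ($n = 836 + 13 \left(4 + 13\right) = 836 + 13 \cdot 17 = 836 + 221 = 1057$)
$\left(n - V{\left(37 \right)}\right) - 3449 = \left(1057 - \left(-4 - \frac{21}{37}\right)\right) - 3449 = \left(1057 - - \frac{169}{37}\right) - 3449 = \left(1057 + \frac{169}{37}\right) - 3449 = \frac{39278}{37} - 3449 = - \frac{88335}{37}$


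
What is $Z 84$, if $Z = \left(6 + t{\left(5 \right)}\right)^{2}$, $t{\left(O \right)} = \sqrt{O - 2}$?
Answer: $3276 + 1008 \sqrt{3} \approx 5021.9$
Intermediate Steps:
$t{\left(O \right)} = \sqrt{-2 + O}$
$Z = \left(6 + \sqrt{3}\right)^{2}$ ($Z = \left(6 + \sqrt{-2 + 5}\right)^{2} = \left(6 + \sqrt{3}\right)^{2} \approx 59.785$)
$Z 84 = \left(6 + \sqrt{3}\right)^{2} \cdot 84 = 84 \left(6 + \sqrt{3}\right)^{2}$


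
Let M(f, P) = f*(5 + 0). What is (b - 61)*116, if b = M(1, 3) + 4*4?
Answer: -4640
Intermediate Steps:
M(f, P) = 5*f (M(f, P) = f*5 = 5*f)
b = 21 (b = 5*1 + 4*4 = 5 + 16 = 21)
(b - 61)*116 = (21 - 61)*116 = -40*116 = -4640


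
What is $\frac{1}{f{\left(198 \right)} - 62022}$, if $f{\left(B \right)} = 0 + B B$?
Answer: $- \frac{1}{22818} \approx -4.3825 \cdot 10^{-5}$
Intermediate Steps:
$f{\left(B \right)} = B^{2}$ ($f{\left(B \right)} = 0 + B^{2} = B^{2}$)
$\frac{1}{f{\left(198 \right)} - 62022} = \frac{1}{198^{2} - 62022} = \frac{1}{39204 - 62022} = \frac{1}{-22818} = - \frac{1}{22818}$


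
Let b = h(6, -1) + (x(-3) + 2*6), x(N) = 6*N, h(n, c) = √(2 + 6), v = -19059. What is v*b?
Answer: 114354 - 38118*√2 ≈ 60447.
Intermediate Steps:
h(n, c) = 2*√2 (h(n, c) = √8 = 2*√2)
b = -6 + 2*√2 (b = 2*√2 + (6*(-3) + 2*6) = 2*√2 + (-18 + 12) = 2*√2 - 6 = -6 + 2*√2 ≈ -3.1716)
v*b = -19059*(-6 + 2*√2) = 114354 - 38118*√2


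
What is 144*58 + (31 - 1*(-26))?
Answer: 8409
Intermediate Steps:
144*58 + (31 - 1*(-26)) = 8352 + (31 + 26) = 8352 + 57 = 8409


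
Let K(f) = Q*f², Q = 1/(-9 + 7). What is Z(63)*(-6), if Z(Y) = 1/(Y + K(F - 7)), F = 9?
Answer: -6/61 ≈ -0.098361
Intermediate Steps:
Q = -½ (Q = 1/(-2) = -½ ≈ -0.50000)
K(f) = -f²/2
Z(Y) = 1/(-2 + Y) (Z(Y) = 1/(Y - (9 - 7)²/2) = 1/(Y - ½*2²) = 1/(Y - ½*4) = 1/(Y - 2) = 1/(-2 + Y))
Z(63)*(-6) = -6/(-2 + 63) = -6/61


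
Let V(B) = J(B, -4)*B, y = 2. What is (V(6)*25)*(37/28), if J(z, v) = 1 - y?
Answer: -2775/14 ≈ -198.21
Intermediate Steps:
J(z, v) = -1 (J(z, v) = 1 - 1*2 = 1 - 2 = -1)
V(B) = -B
(V(6)*25)*(37/28) = (-1*6*25)*(37/28) = (-6*25)*(37*(1/28)) = -150*37/28 = -2775/14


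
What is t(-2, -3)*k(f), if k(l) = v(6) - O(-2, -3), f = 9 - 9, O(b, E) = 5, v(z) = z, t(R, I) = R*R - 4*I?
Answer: 16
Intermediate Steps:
t(R, I) = R² - 4*I
f = 0
k(l) = 1 (k(l) = 6 - 1*5 = 6 - 5 = 1)
t(-2, -3)*k(f) = ((-2)² - 4*(-3))*1 = (4 + 12)*1 = 16*1 = 16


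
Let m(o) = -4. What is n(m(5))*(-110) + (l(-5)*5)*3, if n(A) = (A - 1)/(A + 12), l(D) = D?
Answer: -25/4 ≈ -6.2500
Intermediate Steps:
n(A) = (-1 + A)/(12 + A)
n(m(5))*(-110) + (l(-5)*5)*3 = ((-1 - 4)/(12 - 4))*(-110) - 5*5*3 = (-5/8)*(-110) - 25*3 = ((⅛)*(-5))*(-110) - 75 = -5/8*(-110) - 75 = 275/4 - 75 = -25/4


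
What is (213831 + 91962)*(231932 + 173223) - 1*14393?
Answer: 123893548522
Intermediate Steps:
(213831 + 91962)*(231932 + 173223) - 1*14393 = 305793*405155 - 14393 = 123893562915 - 14393 = 123893548522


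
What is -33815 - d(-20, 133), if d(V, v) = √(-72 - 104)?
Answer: -33815 - 4*I*√11 ≈ -33815.0 - 13.266*I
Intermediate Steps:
d(V, v) = 4*I*√11 (d(V, v) = √(-176) = 4*I*√11)
-33815 - d(-20, 133) = -33815 - 4*I*√11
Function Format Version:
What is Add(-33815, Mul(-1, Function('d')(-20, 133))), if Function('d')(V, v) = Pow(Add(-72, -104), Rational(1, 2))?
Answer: Add(-33815, Mul(-4, I, Pow(11, Rational(1, 2)))) ≈ Add(-33815., Mul(-13.266, I))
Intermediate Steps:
Function('d')(V, v) = Mul(4, I, Pow(11, Rational(1, 2))) (Function('d')(V, v) = Pow(-176, Rational(1, 2)) = Mul(4, I, Pow(11, Rational(1, 2))))
Add(-33815, Mul(-1, Function('d')(-20, 133))) = Add(-33815, Mul(-1, Mul(4, I, Pow(11, Rational(1, 2))))) = Add(-33815, Mul(-4, I, Pow(11, Rational(1, 2))))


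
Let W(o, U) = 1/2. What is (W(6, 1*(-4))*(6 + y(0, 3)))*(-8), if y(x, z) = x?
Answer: -24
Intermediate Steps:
W(o, U) = ½
(W(6, 1*(-4))*(6 + y(0, 3)))*(-8) = ((6 + 0)/2)*(-8) = ((½)*6)*(-8) = 3*(-8) = -24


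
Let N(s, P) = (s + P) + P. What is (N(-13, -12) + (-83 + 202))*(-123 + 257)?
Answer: 10988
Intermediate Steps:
N(s, P) = s + 2*P (N(s, P) = (P + s) + P = s + 2*P)
(N(-13, -12) + (-83 + 202))*(-123 + 257) = ((-13 + 2*(-12)) + (-83 + 202))*(-123 + 257) = ((-13 - 24) + 119)*134 = (-37 + 119)*134 = 82*134 = 10988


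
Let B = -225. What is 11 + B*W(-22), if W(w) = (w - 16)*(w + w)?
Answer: -376189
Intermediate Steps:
W(w) = 2*w*(-16 + w) (W(w) = (-16 + w)*(2*w) = 2*w*(-16 + w))
11 + B*W(-22) = 11 - 450*(-22)*(-16 - 22) = 11 - 450*(-22)*(-38) = 11 - 225*1672 = 11 - 376200 = -376189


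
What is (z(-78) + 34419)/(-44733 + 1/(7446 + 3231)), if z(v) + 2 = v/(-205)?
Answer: -75332246151/97910919200 ≈ -0.76940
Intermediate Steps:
z(v) = -2 - v/205 (z(v) = -2 + v/(-205) = -2 + v*(-1/205) = -2 - v/205)
(z(-78) + 34419)/(-44733 + 1/(7446 + 3231)) = ((-2 - 1/205*(-78)) + 34419)/(-44733 + 1/(7446 + 3231)) = ((-2 + 78/205) + 34419)/(-44733 + 1/10677) = (-332/205 + 34419)/(-44733 + 1/10677) = 7055563/(205*(-477614240/10677)) = (7055563/205)*(-10677/477614240) = -75332246151/97910919200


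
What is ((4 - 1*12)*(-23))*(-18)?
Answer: -3312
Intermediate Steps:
((4 - 1*12)*(-23))*(-18) = ((4 - 12)*(-23))*(-18) = -8*(-23)*(-18) = 184*(-18) = -3312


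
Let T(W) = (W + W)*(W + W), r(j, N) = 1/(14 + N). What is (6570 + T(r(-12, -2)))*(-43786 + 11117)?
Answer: -7726904549/36 ≈ -2.1464e+8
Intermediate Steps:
T(W) = 4*W² (T(W) = (2*W)*(2*W) = 4*W²)
(6570 + T(r(-12, -2)))*(-43786 + 11117) = (6570 + 4*(1/(14 - 2))²)*(-43786 + 11117) = (6570 + 4*(1/12)²)*(-32669) = (6570 + 4*(1/144))*(-32669) = (6570 + 1/36)*(-32669) = (236521/36)*(-32669) = -7726904549/36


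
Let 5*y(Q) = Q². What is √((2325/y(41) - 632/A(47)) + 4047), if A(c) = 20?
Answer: √169037810/205 ≈ 63.422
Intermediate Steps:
y(Q) = Q²/5
√((2325/y(41) - 632/A(47)) + 4047) = √((2325/(((⅕)*41²)) - 632/20) + 4047) = √((2325/(((⅕)*1681)) - 632*1/20) + 4047) = √((2325/(1681/5) - 158/5) + 4047) = √((2325*(5/1681) - 158/5) + 4047) = √((11625/1681 - 158/5) + 4047) = √(-207473/8405 + 4047) = √(33807562/8405) = √169037810/205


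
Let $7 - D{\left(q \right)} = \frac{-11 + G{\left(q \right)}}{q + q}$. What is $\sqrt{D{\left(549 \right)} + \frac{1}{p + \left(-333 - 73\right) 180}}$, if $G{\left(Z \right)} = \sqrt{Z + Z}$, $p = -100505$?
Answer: $\frac{\sqrt{28294716566098390 - 11028221314350 \sqrt{122}}}{63532110} \approx 2.6419$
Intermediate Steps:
$G{\left(Z \right)} = \sqrt{2} \sqrt{Z}$ ($G{\left(Z \right)} = \sqrt{2 Z} = \sqrt{2} \sqrt{Z}$)
$D{\left(q \right)} = 7 - \frac{-11 + \sqrt{2} \sqrt{q}}{2 q}$ ($D{\left(q \right)} = 7 - \frac{-11 + \sqrt{2} \sqrt{q}}{q + q} = 7 - \frac{-11 + \sqrt{2} \sqrt{q}}{2 q}$)
$\sqrt{D{\left(549 \right)} + \frac{1}{p + \left(-333 - 73\right) 180}} = \sqrt{\frac{11 + 14 \cdot 549 - \sqrt{2} \sqrt{549}}{2 \cdot 549} + \frac{1}{-100505 + \left(-333 - 73\right) 180}} = \sqrt{\frac{1}{2} \cdot \frac{1}{549} \left(11 + 7686 - \sqrt{2} \cdot 3 \sqrt{61}\right) + \frac{1}{-100505 - 73080}} = \sqrt{\frac{1}{2} \cdot \frac{1}{549} \left(11 + 7686 - 3 \sqrt{122}\right) + \frac{1}{-100505 - 73080}} = \sqrt{\frac{1}{2} \cdot \frac{1}{549} \left(7697 - 3 \sqrt{122}\right) + \frac{1}{-173585}} = \sqrt{\left(\frac{7697}{1098} - \frac{\sqrt{122}}{366}\right) - \frac{1}{173585}} = \sqrt{\frac{1336082647}{190596330} - \frac{\sqrt{122}}{366}}$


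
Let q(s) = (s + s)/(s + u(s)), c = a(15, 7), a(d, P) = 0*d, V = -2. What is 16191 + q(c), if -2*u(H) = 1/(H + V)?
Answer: 16191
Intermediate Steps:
a(d, P) = 0
u(H) = -1/(2*(-2 + H)) (u(H) = -1/(2*(H - 2)) = -1/(2*(-2 + H)))
c = 0
q(s) = 2*s/(s - 1/(-4 + 2*s)) (q(s) = (s + s)/(s - 1/(-4 + 2*s)) = (2*s)/(s - 1/(-4 + 2*s)) = 2*s/(s - 1/(-4 + 2*s)))
16191 + q(c) = 16191 + 4*0*(-2 + 0)/(-1 + 2*0*(-2 + 0)) = 16191 + 4*0*(-2)/(-1 + 2*0*(-2)) = 16191 + 4*0*(-2)/(-1 + 0) = 16191 + 4*0*(-2)/(-1) = 16191 + 4*0*(-1)*(-2) = 16191 + 0 = 16191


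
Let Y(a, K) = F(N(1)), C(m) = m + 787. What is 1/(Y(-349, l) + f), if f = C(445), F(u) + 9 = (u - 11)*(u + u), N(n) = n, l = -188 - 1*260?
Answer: 1/1203 ≈ 0.00083125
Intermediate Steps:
l = -448 (l = -188 - 260 = -448)
F(u) = -9 + 2*u*(-11 + u) (F(u) = -9 + (u - 11)*(u + u) = -9 + (-11 + u)*(2*u) = -9 + 2*u*(-11 + u))
C(m) = 787 + m
Y(a, K) = -29 (Y(a, K) = -9 - 22*1 + 2*1**2 = -9 - 22 + 2*1 = -9 - 22 + 2 = -29)
f = 1232 (f = 787 + 445 = 1232)
1/(Y(-349, l) + f) = 1/(-29 + 1232) = 1/1203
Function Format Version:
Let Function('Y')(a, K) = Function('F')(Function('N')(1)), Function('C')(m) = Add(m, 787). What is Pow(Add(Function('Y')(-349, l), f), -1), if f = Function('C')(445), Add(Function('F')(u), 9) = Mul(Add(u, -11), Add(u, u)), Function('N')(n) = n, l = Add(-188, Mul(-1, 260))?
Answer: Rational(1, 1203) ≈ 0.00083125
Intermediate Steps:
l = -448 (l = Add(-188, -260) = -448)
Function('F')(u) = Add(-9, Mul(2, u, Add(-11, u))) (Function('F')(u) = Add(-9, Mul(Add(u, -11), Add(u, u))) = Add(-9, Mul(Add(-11, u), Mul(2, u))) = Add(-9, Mul(2, u, Add(-11, u))))
Function('C')(m) = Add(787, m)
Function('Y')(a, K) = -29 (Function('Y')(a, K) = Add(-9, Mul(-22, 1), Mul(2, Pow(1, 2))) = Add(-9, -22, Mul(2, 1)) = Add(-9, -22, 2) = -29)
f = 1232 (f = Add(787, 445) = 1232)
Pow(Add(Function('Y')(-349, l), f), -1) = Pow(Add(-29, 1232), -1) = Pow(1203, -1) = Rational(1, 1203)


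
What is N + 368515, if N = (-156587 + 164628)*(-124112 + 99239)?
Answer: -199635278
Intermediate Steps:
N = -200003793 (N = 8041*(-24873) = -200003793)
N + 368515 = -200003793 + 368515 = -199635278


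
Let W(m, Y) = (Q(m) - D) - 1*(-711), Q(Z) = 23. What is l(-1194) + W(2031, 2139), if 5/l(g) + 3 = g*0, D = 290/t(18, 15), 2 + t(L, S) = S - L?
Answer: 2371/3 ≈ 790.33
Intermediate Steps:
t(L, S) = -2 + S - L (t(L, S) = -2 + (S - L) = -2 + S - L)
D = -58 (D = 290/(-2 + 15 - 1*18) = 290/(-2 + 15 - 18) = 290/(-5) = 290*(-⅕) = -58)
l(g) = -5/3 (l(g) = 5/(-3 + g*0) = 5/(-3 + 0) = 5/(-3) = 5*(-⅓) = -5/3)
W(m, Y) = 792 (W(m, Y) = (23 - 1*(-58)) - 1*(-711) = (23 + 58) + 711 = 81 + 711 = 792)
l(-1194) + W(2031, 2139) = -5/3 + 792 = 2371/3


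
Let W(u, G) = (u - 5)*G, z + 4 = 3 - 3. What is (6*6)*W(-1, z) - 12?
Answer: 852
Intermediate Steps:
z = -4 (z = -4 + (3 - 3) = -4 + 0 = -4)
W(u, G) = G*(-5 + u) (W(u, G) = (-5 + u)*G = G*(-5 + u))
(6*6)*W(-1, z) - 12 = (6*6)*(-4*(-5 - 1)) - 12 = 36*(-4*(-6)) - 12 = 36*24 - 12 = 864 - 12 = 852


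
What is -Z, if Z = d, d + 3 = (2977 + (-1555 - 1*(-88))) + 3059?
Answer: -4566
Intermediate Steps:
d = 4566 (d = -3 + ((2977 + (-1555 - 1*(-88))) + 3059) = -3 + ((2977 + (-1555 + 88)) + 3059) = -3 + ((2977 - 1467) + 3059) = -3 + (1510 + 3059) = -3 + 4569 = 4566)
Z = 4566
-Z = -1*4566 = -4566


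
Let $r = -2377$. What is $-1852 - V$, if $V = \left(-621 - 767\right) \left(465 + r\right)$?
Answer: $-2655708$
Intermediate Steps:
$V = 2653856$ ($V = \left(-621 - 767\right) \left(465 - 2377\right) = \left(-1388\right) \left(-1912\right) = 2653856$)
$-1852 - V = -1852 - 2653856 = -2655708$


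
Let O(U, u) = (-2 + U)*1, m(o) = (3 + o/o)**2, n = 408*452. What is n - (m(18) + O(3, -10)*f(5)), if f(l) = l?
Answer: 184395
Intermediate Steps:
n = 184416
m(o) = 16 (m(o) = (3 + 1)**2 = 4**2 = 16)
O(U, u) = -2 + U
n - (m(18) + O(3, -10)*f(5)) = 184416 - (16 + (-2 + 3)*5) = 184416 - (16 + 1*5) = 184416 - (16 + 5) = 184416 - 1*21 = 184416 - 21 = 184395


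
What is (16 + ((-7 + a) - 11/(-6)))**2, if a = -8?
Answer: 289/36 ≈ 8.0278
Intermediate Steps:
(16 + ((-7 + a) - 11/(-6)))**2 = (16 + ((-7 - 8) - 11/(-6)))**2 = (16 + (-15 - 11*(-1/6)))**2 = (16 + (-15 + 11/6))**2 = (16 - 79/6)**2 = (17/6)**2 = 289/36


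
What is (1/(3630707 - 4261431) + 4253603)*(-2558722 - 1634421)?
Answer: -11249571594986498653/630724 ≈ -1.7836e+13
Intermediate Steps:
(1/(3630707 - 4261431) + 4253603)*(-2558722 - 1634421) = (1/(-630724) + 4253603)*(-4193143) = (-1/630724 + 4253603)*(-4193143) = (2682849498571/630724)*(-4193143) = -11249571594986498653/630724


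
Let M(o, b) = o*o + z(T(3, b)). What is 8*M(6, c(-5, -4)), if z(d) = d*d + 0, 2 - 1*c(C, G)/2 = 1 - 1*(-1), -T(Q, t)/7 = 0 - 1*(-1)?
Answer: 680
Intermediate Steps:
T(Q, t) = -7 (T(Q, t) = -7*(0 - 1*(-1)) = -7*(0 + 1) = -7*1 = -7)
c(C, G) = 0 (c(C, G) = 4 - 2*(1 - 1*(-1)) = 4 - 2*(1 + 1) = 4 - 2*2 = 4 - 4 = 0)
z(d) = d² (z(d) = d² + 0 = d²)
M(o, b) = 49 + o² (M(o, b) = o*o + (-7)² = o² + 49 = 49 + o²)
8*M(6, c(-5, -4)) = 8*(49 + 6²) = 8*(49 + 36) = 8*85 = 680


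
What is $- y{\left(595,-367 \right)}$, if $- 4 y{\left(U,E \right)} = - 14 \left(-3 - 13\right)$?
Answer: $56$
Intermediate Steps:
$y{\left(U,E \right)} = -56$ ($y{\left(U,E \right)} = - \frac{\left(-14\right) \left(-3 - 13\right)}{4} = - \frac{\left(-14\right) \left(-16\right)}{4} = \left(- \frac{1}{4}\right) 224 = -56$)
$- y{\left(595,-367 \right)} = \left(-1\right) \left(-56\right) = 56$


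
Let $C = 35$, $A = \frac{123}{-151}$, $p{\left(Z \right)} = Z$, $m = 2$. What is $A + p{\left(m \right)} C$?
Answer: $\frac{10447}{151} \approx 69.185$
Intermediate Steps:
$A = - \frac{123}{151}$ ($A = 123 \left(- \frac{1}{151}\right) = - \frac{123}{151} \approx -0.81457$)
$A + p{\left(m \right)} C = - \frac{123}{151} + 2 \cdot 35 = - \frac{123}{151} + 70 = \frac{10447}{151}$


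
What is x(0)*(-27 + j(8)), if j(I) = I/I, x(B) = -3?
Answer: 78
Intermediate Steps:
j(I) = 1
x(0)*(-27 + j(8)) = -3*(-27 + 1) = -3*(-26) = 78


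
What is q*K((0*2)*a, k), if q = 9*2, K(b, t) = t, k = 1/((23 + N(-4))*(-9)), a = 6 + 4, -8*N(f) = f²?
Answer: -2/21 ≈ -0.095238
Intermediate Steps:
N(f) = -f²/8
a = 10
k = -1/189 (k = 1/((23 - ⅛*(-4)²)*(-9)) = -⅑/(23 - ⅛*16) = -⅑/(23 - 2) = -⅑/21 = (1/21)*(-⅑) = -1/189 ≈ -0.0052910)
q = 18
q*K((0*2)*a, k) = 18*(-1/189) = -2/21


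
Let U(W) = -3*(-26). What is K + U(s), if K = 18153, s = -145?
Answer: 18231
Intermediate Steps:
U(W) = 78
K + U(s) = 18153 + 78 = 18231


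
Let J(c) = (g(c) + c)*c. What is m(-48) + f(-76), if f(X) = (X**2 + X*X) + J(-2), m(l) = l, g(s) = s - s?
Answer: 11508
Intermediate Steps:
g(s) = 0
J(c) = c**2 (J(c) = (0 + c)*c = c*c = c**2)
f(X) = 4 + 2*X**2 (f(X) = (X**2 + X*X) + (-2)**2 = (X**2 + X**2) + 4 = 2*X**2 + 4 = 4 + 2*X**2)
m(-48) + f(-76) = -48 + (4 + 2*(-76)**2) = -48 + (4 + 2*5776) = -48 + (4 + 11552) = -48 + 11556 = 11508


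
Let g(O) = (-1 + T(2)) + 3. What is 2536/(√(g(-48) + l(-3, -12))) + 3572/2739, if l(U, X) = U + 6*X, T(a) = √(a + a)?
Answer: 3572/2739 - 2536*I*√71/71 ≈ 1.3041 - 300.97*I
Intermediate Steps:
T(a) = √2*√a (T(a) = √(2*a) = √2*√a)
g(O) = 4 (g(O) = (-1 + √2*√2) + 3 = (-1 + 2) + 3 = 1 + 3 = 4)
2536/(√(g(-48) + l(-3, -12))) + 3572/2739 = 2536/(√(4 + (-3 + 6*(-12)))) + 3572/2739 = 2536/(√(4 + (-3 - 72))) + 3572*(1/2739) = 2536/(√(4 - 75)) + 3572/2739 = 2536/(√(-71)) + 3572/2739 = 2536/((I*√71)) + 3572/2739 = 2536*(-I*√71/71) + 3572/2739 = -2536*I*√71/71 + 3572/2739 = 3572/2739 - 2536*I*√71/71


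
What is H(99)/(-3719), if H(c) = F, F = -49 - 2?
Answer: 51/3719 ≈ 0.013713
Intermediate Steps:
F = -51
H(c) = -51
H(99)/(-3719) = -51/(-3719) = -51*(-1/3719) = 51/3719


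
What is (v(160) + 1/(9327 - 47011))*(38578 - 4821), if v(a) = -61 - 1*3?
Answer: -81414356189/37684 ≈ -2.1604e+6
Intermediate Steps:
v(a) = -64 (v(a) = -61 - 3 = -64)
(v(160) + 1/(9327 - 47011))*(38578 - 4821) = (-64 + 1/(9327 - 47011))*(38578 - 4821) = (-64 + 1/(-37684))*33757 = (-64 - 1/37684)*33757 = -2411777/37684*33757 = -81414356189/37684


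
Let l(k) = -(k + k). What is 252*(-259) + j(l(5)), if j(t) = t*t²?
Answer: -66268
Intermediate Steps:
l(k) = -2*k
j(t) = t³
252*(-259) + j(l(5)) = 252*(-259) + (-2*5)³ = -65268 + (-10)³ = -65268 - 1000 = -66268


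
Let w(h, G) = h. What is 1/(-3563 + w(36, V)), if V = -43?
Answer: -1/3527 ≈ -0.00028353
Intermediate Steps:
1/(-3563 + w(36, V)) = 1/(-3563 + 36) = 1/(-3527) = -1/3527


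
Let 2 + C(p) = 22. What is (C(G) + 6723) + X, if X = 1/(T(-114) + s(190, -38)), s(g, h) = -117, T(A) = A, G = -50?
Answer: 1557632/231 ≈ 6743.0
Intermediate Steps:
C(p) = 20 (C(p) = -2 + 22 = 20)
X = -1/231 (X = 1/(-114 - 117) = 1/(-231) = -1/231 ≈ -0.0043290)
(C(G) + 6723) + X = (20 + 6723) - 1/231 = 6743 - 1/231 = 1557632/231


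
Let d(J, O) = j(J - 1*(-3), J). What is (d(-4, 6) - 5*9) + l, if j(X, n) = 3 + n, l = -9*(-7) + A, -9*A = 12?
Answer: 47/3 ≈ 15.667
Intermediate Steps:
A = -4/3 (A = -⅑*12 = -4/3 ≈ -1.3333)
l = 185/3 (l = -9*(-7) - 4/3 = 63 - 4/3 = 185/3 ≈ 61.667)
d(J, O) = 3 + J
(d(-4, 6) - 5*9) + l = ((3 - 4) - 5*9) + 185/3 = (-1 - 45) + 185/3 = -46 + 185/3 = 47/3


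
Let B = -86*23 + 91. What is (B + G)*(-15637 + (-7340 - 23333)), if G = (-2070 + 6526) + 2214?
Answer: -221500730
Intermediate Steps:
G = 6670 (G = 4456 + 2214 = 6670)
B = -1887 (B = -1978 + 91 = -1887)
(B + G)*(-15637 + (-7340 - 23333)) = (-1887 + 6670)*(-15637 + (-7340 - 23333)) = 4783*(-15637 - 30673) = 4783*(-46310) = -221500730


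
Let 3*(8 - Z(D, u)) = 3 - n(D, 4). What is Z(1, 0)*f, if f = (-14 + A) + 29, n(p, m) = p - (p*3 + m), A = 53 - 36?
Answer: 160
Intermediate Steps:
A = 17
n(p, m) = -m - 2*p (n(p, m) = p - (3*p + m) = p - (m + 3*p) = p + (-m - 3*p) = -m - 2*p)
Z(D, u) = 17/3 - 2*D/3 (Z(D, u) = 8 - (3 - (-1*4 - 2*D))/3 = 8 - (3 - (-4 - 2*D))/3 = 8 - (3 + (4 + 2*D))/3 = 8 - (7 + 2*D)/3 = 8 + (-7/3 - 2*D/3) = 17/3 - 2*D/3)
f = 32 (f = (-14 + 17) + 29 = 3 + 29 = 32)
Z(1, 0)*f = (17/3 - ⅔*1)*32 = (17/3 - ⅔)*32 = 5*32 = 160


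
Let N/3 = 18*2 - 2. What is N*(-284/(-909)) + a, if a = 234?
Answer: 80558/303 ≈ 265.87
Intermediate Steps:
N = 102 (N = 3*(18*2 - 2) = 3*(36 - 2) = 3*34 = 102)
N*(-284/(-909)) + a = 102*(-284/(-909)) + 234 = 102*(-284*(-1/909)) + 234 = 102*(284/909) + 234 = 9656/303 + 234 = 80558/303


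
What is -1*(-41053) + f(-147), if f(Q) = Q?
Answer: 40906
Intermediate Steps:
-1*(-41053) + f(-147) = -1*(-41053) - 147 = 41053 - 147 = 40906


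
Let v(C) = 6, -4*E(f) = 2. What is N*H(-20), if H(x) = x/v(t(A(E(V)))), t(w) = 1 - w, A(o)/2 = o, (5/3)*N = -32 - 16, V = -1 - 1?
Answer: 96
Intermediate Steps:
V = -2
E(f) = -½ (E(f) = -¼*2 = -½)
N = -144/5 (N = 3*(-32 - 16)/5 = (⅗)*(-48) = -144/5 ≈ -28.800)
A(o) = 2*o
H(x) = x/6
N*H(-20) = -24*(-20)/5 = -144/5*(-10/3) = 96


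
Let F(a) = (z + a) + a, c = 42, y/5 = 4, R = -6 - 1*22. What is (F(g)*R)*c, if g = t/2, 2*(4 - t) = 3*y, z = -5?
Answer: 36456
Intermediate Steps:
R = -28 (R = -6 - 22 = -28)
y = 20 (y = 5*4 = 20)
t = -26 (t = 4 - 3*20/2 = 4 - ½*60 = 4 - 30 = -26)
g = -13 (g = -26/2 = -26*½ = -13)
F(a) = -5 + 2*a (F(a) = (-5 + a) + a = -5 + 2*a)
(F(g)*R)*c = ((-5 + 2*(-13))*(-28))*42 = ((-5 - 26)*(-28))*42 = -31*(-28)*42 = 868*42 = 36456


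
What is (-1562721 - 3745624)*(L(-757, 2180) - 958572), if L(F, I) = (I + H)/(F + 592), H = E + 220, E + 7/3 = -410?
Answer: 503760988182907/99 ≈ 5.0885e+12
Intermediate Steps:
E = -1237/3 (E = -7/3 - 410 = -1237/3 ≈ -412.33)
H = -577/3 (H = -1237/3 + 220 = -577/3 ≈ -192.33)
L(F, I) = (-577/3 + I)/(592 + F) (L(F, I) = (I - 577/3)/(F + 592) = (-577/3 + I)/(592 + F))
(-1562721 - 3745624)*(L(-757, 2180) - 958572) = (-1562721 - 3745624)*((-577/3 + 2180)/(592 - 757) - 958572) = -5308345*((5963/3)/(-165) - 958572) = -5308345*(-1/165*5963/3 - 958572) = -5308345*(-5963/495 - 958572) = -5308345*(-474499103/495) = 503760988182907/99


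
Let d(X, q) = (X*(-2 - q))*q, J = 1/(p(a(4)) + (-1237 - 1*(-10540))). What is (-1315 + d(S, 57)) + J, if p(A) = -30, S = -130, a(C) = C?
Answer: 4041868876/9273 ≈ 4.3588e+5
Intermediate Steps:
J = 1/9273 (J = 1/(-30 + (-1237 - 1*(-10540))) = 1/(-30 + (-1237 + 10540)) = 1/(-30 + 9303) = 1/9273 ≈ 0.00010784)
d(X, q) = X*q*(-2 - q)
(-1315 + d(S, 57)) + J = (-1315 - 1*(-130)*57*(2 + 57)) + 1/9273 = (-1315 - 1*(-130)*57*59) + 1/9273 = (-1315 + 437190) + 1/9273 = 435875 + 1/9273 = 4041868876/9273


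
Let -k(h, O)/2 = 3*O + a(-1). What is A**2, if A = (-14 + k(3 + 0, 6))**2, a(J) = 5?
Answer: 12960000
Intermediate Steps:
k(h, O) = -10 - 6*O (k(h, O) = -2*(3*O + 5) = -2*(5 + 3*O) = -10 - 6*O)
A = 3600 (A = (-14 + (-10 - 6*6))**2 = (-14 + (-10 - 36))**2 = (-14 - 46)**2 = (-60)**2 = 3600)
A**2 = 3600**2 = 12960000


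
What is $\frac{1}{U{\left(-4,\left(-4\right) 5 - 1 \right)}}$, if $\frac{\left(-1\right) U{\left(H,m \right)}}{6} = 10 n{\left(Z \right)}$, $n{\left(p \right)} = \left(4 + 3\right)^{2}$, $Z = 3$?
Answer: $- \frac{1}{2940} \approx -0.00034014$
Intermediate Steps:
$n{\left(p \right)} = 49$ ($n{\left(p \right)} = 7^{2} = 49$)
$U{\left(H,m \right)} = -2940$ ($U{\left(H,m \right)} = - 6 \cdot 10 \cdot 49 = \left(-6\right) 490 = -2940$)
$\frac{1}{U{\left(-4,\left(-4\right) 5 - 1 \right)}} = \frac{1}{-2940} = - \frac{1}{2940}$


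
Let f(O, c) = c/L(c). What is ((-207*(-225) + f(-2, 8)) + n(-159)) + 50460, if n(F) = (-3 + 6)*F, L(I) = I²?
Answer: 772465/8 ≈ 96558.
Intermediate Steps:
n(F) = 3*F
f(O, c) = 1/c (f(O, c) = c/(c²) = c/c² = 1/c)
((-207*(-225) + f(-2, 8)) + n(-159)) + 50460 = ((-207*(-225) + 1/8) + 3*(-159)) + 50460 = ((46575 + ⅛) - 477) + 50460 = (372601/8 - 477) + 50460 = 368785/8 + 50460 = 772465/8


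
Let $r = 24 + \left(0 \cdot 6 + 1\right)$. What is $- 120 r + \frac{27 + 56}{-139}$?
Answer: $- \frac{417083}{139} \approx -3000.6$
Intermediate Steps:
$r = 25$ ($r = 24 + \left(0 + 1\right) = 24 + 1 = 25$)
$- 120 r + \frac{27 + 56}{-139} = \left(-120\right) 25 + \frac{27 + 56}{-139} = -3000 + 83 \left(- \frac{1}{139}\right) = -3000 - \frac{83}{139} = - \frac{417083}{139}$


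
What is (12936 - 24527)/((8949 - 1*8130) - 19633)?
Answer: 11591/18814 ≈ 0.61608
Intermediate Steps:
(12936 - 24527)/((8949 - 1*8130) - 19633) = -11591/((8949 - 8130) - 19633) = -11591/(819 - 19633) = -11591/(-18814) = -11591*(-1/18814) = 11591/18814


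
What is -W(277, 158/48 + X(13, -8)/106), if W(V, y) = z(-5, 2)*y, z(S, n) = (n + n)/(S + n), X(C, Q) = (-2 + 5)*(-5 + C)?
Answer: 4475/954 ≈ 4.6908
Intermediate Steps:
X(C, Q) = -15 + 3*C (X(C, Q) = 3*(-5 + C) = -15 + 3*C)
z(S, n) = 2*n/(S + n) (z(S, n) = (2*n)/(S + n) = 2*n/(S + n))
W(V, y) = -4*y/3 (W(V, y) = (2*2/(-5 + 2))*y = (2*2/(-3))*y = (2*2*(-1/3))*y = -4*y/3)
-W(277, 158/48 + X(13, -8)/106) = -(-4)*(158/48 + (-15 + 3*13)/106)/3 = -(-4)*(158*(1/48) + (-15 + 39)*(1/106))/3 = -(-4)*(79/24 + 24*(1/106))/3 = -(-4)*(79/24 + 12/53)/3 = -(-4)*4475/(3*1272) = -1*(-4475/954) = 4475/954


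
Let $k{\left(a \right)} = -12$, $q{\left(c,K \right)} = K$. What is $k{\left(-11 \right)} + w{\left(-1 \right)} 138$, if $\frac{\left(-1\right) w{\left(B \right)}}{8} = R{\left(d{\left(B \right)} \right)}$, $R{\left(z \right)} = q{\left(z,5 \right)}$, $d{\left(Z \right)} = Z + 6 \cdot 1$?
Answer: $-5532$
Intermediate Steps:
$d{\left(Z \right)} = 6 + Z$ ($d{\left(Z \right)} = Z + 6 = 6 + Z$)
$R{\left(z \right)} = 5$
$w{\left(B \right)} = -40$ ($w{\left(B \right)} = \left(-8\right) 5 = -40$)
$k{\left(-11 \right)} + w{\left(-1 \right)} 138 = -12 - 5520 = -5532$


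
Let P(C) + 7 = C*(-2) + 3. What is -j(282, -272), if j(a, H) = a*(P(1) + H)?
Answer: 78396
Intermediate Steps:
P(C) = -4 - 2*C (P(C) = -7 + (C*(-2) + 3) = -7 + (-2*C + 3) = -7 + (3 - 2*C) = -4 - 2*C)
j(a, H) = a*(-6 + H) (j(a, H) = a*((-4 - 2*1) + H) = a*((-4 - 2) + H) = a*(-6 + H))
-j(282, -272) = -282*(-6 - 272) = -282*(-278) = -1*(-78396) = 78396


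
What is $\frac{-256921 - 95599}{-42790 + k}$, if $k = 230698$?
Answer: $- \frac{12590}{6711} \approx -1.876$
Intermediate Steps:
$\frac{-256921 - 95599}{-42790 + k} = \frac{-256921 - 95599}{-42790 + 230698} = - \frac{352520}{187908} = \left(-352520\right) \frac{1}{187908} = - \frac{12590}{6711}$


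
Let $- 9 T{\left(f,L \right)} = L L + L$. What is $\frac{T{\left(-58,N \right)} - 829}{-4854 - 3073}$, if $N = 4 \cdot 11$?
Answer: $\frac{1049}{7927} \approx 0.13233$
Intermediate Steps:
$N = 44$
$T{\left(f,L \right)} = - \frac{L}{9} - \frac{L^{2}}{9}$ ($T{\left(f,L \right)} = - \frac{L L + L}{9} = - \frac{L^{2} + L}{9} = - \frac{L + L^{2}}{9} = - \frac{L}{9} - \frac{L^{2}}{9}$)
$\frac{T{\left(-58,N \right)} - 829}{-4854 - 3073} = \frac{\left(- \frac{1}{9}\right) 44 \left(1 + 44\right) - 829}{-4854 - 3073} = \frac{\left(- \frac{1}{9}\right) 44 \cdot 45 - 829}{-7927} = \left(-220 - 829\right) \left(- \frac{1}{7927}\right) = \left(-1049\right) \left(- \frac{1}{7927}\right) = \frac{1049}{7927}$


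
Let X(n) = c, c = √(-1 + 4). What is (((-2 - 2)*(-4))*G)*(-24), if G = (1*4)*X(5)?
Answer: -1536*√3 ≈ -2660.4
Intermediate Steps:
c = √3 ≈ 1.7320
X(n) = √3
G = 4*√3 (G = (1*4)*√3 = 4*√3 ≈ 6.9282)
(((-2 - 2)*(-4))*G)*(-24) = (((-2 - 2)*(-4))*(4*√3))*(-24) = ((-4*(-4))*(4*√3))*(-24) = (16*(4*√3))*(-24) = (64*√3)*(-24) = -1536*√3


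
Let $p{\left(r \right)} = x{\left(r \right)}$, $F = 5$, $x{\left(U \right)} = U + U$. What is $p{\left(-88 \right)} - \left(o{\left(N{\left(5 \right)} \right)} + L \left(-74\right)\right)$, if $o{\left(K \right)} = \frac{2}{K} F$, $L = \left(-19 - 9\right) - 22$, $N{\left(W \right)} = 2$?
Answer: $-3881$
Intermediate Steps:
$x{\left(U \right)} = 2 U$
$p{\left(r \right)} = 2 r$
$L = -50$ ($L = -28 - 22 = -50$)
$o{\left(K \right)} = \frac{10}{K}$ ($o{\left(K \right)} = \frac{2}{K} 5 = \frac{10}{K}$)
$p{\left(-88 \right)} - \left(o{\left(N{\left(5 \right)} \right)} + L \left(-74\right)\right) = 2 \left(-88\right) - \left(\frac{10}{2} - -3700\right) = -176 - \left(10 \cdot \frac{1}{2} + 3700\right) = -176 - \left(5 + 3700\right) = -176 - 3705 = -3881$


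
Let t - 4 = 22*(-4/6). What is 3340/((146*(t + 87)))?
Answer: 5010/16717 ≈ 0.29970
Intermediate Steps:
t = -32/3 (t = 4 + 22*(-4/6) = 4 + 22*(-4*⅙) = 4 + 22*(-⅔) = 4 - 44/3 = -32/3 ≈ -10.667)
3340/((146*(t + 87))) = 3340/((146*(-32/3 + 87))) = 3340/((146*(229/3))) = 3340/(33434/3) = 3340*(3/33434) = 5010/16717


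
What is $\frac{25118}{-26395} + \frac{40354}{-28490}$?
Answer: $- \frac{35615113}{15039871} \approx -2.368$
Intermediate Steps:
$\frac{25118}{-26395} + \frac{40354}{-28490} = 25118 \left(- \frac{1}{26395}\right) + 40354 \left(- \frac{1}{28490}\right) = - \frac{25118}{26395} - \frac{20177}{14245} = - \frac{35615113}{15039871}$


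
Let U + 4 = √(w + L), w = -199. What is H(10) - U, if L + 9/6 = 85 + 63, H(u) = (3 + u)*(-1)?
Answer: -9 - I*√210/2 ≈ -9.0 - 7.2457*I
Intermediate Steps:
H(u) = -3 - u
L = 293/2 (L = -3/2 + (85 + 63) = -3/2 + 148 = 293/2 ≈ 146.50)
U = -4 + I*√210/2 (U = -4 + √(-199 + 293/2) = -4 + √(-105/2) = -4 + I*√210/2 ≈ -4.0 + 7.2457*I)
H(10) - U = (-3 - 1*10) - (-4 + I*√210/2) = (-3 - 10) + (4 - I*√210/2) = -13 + (4 - I*√210/2) = -9 - I*√210/2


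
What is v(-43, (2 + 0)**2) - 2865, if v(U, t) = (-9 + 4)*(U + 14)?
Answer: -2720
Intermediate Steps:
v(U, t) = -70 - 5*U (v(U, t) = -5*(14 + U) = -70 - 5*U)
v(-43, (2 + 0)**2) - 2865 = (-70 - 5*(-43)) - 2865 = (-70 + 215) - 2865 = 145 - 2865 = -2720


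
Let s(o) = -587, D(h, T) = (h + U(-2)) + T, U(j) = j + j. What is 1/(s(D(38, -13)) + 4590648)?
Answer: 1/4590061 ≈ 2.1786e-7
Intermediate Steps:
U(j) = 2*j
D(h, T) = -4 + T + h (D(h, T) = (h + 2*(-2)) + T = (h - 4) + T = (-4 + h) + T = -4 + T + h)
1/(s(D(38, -13)) + 4590648) = 1/(-587 + 4590648) = 1/4590061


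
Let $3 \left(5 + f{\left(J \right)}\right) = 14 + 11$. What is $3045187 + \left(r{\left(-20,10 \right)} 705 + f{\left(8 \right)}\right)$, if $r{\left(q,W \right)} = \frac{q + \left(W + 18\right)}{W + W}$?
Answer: $\frac{9136417}{3} \approx 3.0455 \cdot 10^{6}$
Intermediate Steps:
$r{\left(q,W \right)} = \frac{18 + W + q}{2 W}$ ($r{\left(q,W \right)} = \frac{q + \left(18 + W\right)}{2 W} = \left(18 + W + q\right) \frac{1}{2 W} = \frac{18 + W + q}{2 W}$)
$f{\left(J \right)} = \frac{10}{3}$ ($f{\left(J \right)} = -5 + \frac{14 + 11}{3} = -5 + \frac{1}{3} \cdot 25 = -5 + \frac{25}{3} = \frac{10}{3}$)
$3045187 + \left(r{\left(-20,10 \right)} 705 + f{\left(8 \right)}\right) = 3045187 + \left(\frac{18 + 10 - 20}{2 \cdot 10} \cdot 705 + \frac{10}{3}\right) = 3045187 + \left(\frac{1}{2} \cdot \frac{1}{10} \cdot 8 \cdot 705 + \frac{10}{3}\right) = 3045187 + \left(\frac{2}{5} \cdot 705 + \frac{10}{3}\right) = 3045187 + \left(282 + \frac{10}{3}\right) = 3045187 + \frac{856}{3} = \frac{9136417}{3}$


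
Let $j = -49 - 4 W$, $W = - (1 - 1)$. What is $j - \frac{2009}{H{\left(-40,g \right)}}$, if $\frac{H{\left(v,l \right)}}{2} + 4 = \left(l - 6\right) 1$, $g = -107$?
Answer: $- \frac{9457}{234} \approx -40.415$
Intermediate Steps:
$W = 0$ ($W = \left(-1\right) 0 = 0$)
$H{\left(v,l \right)} = -20 + 2 l$ ($H{\left(v,l \right)} = -8 + 2 \left(l - 6\right) 1 = -8 + 2 \left(-6 + l\right) 1 = -8 + 2 \left(-6 + l\right) = -8 + \left(-12 + 2 l\right) = -20 + 2 l$)
$j = -49$ ($j = -49 - 0 = -49 + 0 = -49$)
$j - \frac{2009}{H{\left(-40,g \right)}} = -49 - \frac{2009}{-20 + 2 \left(-107\right)} = -49 - \frac{2009}{-20 - 214} = -49 - \frac{2009}{-234} = -49 - 2009 \left(- \frac{1}{234}\right) = -49 - - \frac{2009}{234} = -49 + \frac{2009}{234} = - \frac{9457}{234}$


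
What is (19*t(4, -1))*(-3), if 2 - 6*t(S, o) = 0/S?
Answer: -19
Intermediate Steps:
t(S, o) = ⅓ (t(S, o) = ⅓ - 0/S = ⅓ - ⅙*0 = ⅓ + 0 = ⅓)
(19*t(4, -1))*(-3) = (19*(⅓))*(-3) = (19/3)*(-3) = -19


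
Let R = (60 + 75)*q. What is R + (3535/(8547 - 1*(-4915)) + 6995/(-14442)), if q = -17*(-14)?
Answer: 1561653445075/48604551 ≈ 32130.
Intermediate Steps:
q = 238
R = 32130 (R = (60 + 75)*238 = 135*238 = 32130)
R + (3535/(8547 - 1*(-4915)) + 6995/(-14442)) = 32130 + (3535/(8547 - 1*(-4915)) + 6995/(-14442)) = 32130 + (3535/(8547 + 4915) + 6995*(-1/14442)) = 32130 + (3535/13462 - 6995/14442) = 32130 - 10778555/48604551 = 1561653445075/48604551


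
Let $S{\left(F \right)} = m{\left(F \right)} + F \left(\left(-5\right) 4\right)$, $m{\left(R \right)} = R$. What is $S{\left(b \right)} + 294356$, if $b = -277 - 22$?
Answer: $300037$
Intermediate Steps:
$b = -299$
$S{\left(F \right)} = - 19 F$ ($S{\left(F \right)} = F + F \left(\left(-5\right) 4\right) = F + F \left(-20\right) = F - 20 F = - 19 F$)
$S{\left(b \right)} + 294356 = \left(-19\right) \left(-299\right) + 294356 = 5681 + 294356 = 300037$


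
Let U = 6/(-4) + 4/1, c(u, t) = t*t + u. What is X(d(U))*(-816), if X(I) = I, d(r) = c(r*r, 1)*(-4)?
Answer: 23664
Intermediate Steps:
c(u, t) = u + t² (c(u, t) = t² + u = u + t²)
U = 5/2 (U = 6*(-¼) + 4*1 = -3/2 + 4 = 5/2 ≈ 2.5000)
d(r) = -4 - 4*r² (d(r) = (r*r + 1²)*(-4) = (r² + 1)*(-4) = (1 + r²)*(-4) = -4 - 4*r²)
X(d(U))*(-816) = (-4 - 4*(5/2)²)*(-816) = (-4 - 4*25/4)*(-816) = (-4 - 25)*(-816) = -29*(-816) = 23664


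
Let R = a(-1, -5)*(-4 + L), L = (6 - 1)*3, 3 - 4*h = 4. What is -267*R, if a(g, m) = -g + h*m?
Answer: -26433/4 ≈ -6608.3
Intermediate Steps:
h = -¼ (h = ¾ - ¼*4 = ¾ - 1 = -¼ ≈ -0.25000)
a(g, m) = -g - m/4
L = 15 (L = 5*3 = 15)
R = 99/4 (R = (-1*(-1) - ¼*(-5))*(-4 + 15) = (1 + 5/4)*11 = (9/4)*11 = 99/4 ≈ 24.750)
-267*R = -267*99/4 = -26433/4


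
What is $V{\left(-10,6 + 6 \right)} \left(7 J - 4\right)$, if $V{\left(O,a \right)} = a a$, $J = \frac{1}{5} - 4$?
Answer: $- \frac{22032}{5} \approx -4406.4$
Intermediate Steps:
$J = - \frac{19}{5}$ ($J = \frac{1}{5} - 4 = - \frac{19}{5} \approx -3.8$)
$V{\left(O,a \right)} = a^{2}$
$V{\left(-10,6 + 6 \right)} \left(7 J - 4\right) = \left(6 + 6\right)^{2} \left(7 \left(- \frac{19}{5}\right) - 4\right) = 12^{2} \left(- \frac{133}{5} - 4\right) = 144 \left(- \frac{153}{5}\right) = - \frac{22032}{5}$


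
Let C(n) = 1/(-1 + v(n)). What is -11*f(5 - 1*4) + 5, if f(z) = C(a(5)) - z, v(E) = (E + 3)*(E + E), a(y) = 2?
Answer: 293/19 ≈ 15.421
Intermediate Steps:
v(E) = 2*E*(3 + E) (v(E) = (3 + E)*(2*E) = 2*E*(3 + E))
C(n) = 1/(-1 + 2*n*(3 + n))
f(z) = 1/19 - z (f(z) = 1/(-1 + 2*2*(3 + 2)) - z = 1/(-1 + 2*2*5) - z = 1/(-1 + 20) - z = 1/19 - z)
-11*f(5 - 1*4) + 5 = -11*(1/19 - (5 - 1*4)) + 5 = -11*(1/19 - (5 - 4)) + 5 = -11*(1/19 - 1*1) + 5 = -11*(1/19 - 1) + 5 = -11*(-18/19) + 5 = 198/19 + 5 = 293/19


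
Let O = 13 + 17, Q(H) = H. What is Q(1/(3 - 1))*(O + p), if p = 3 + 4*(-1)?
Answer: 29/2 ≈ 14.500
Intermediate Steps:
p = -1 (p = 3 - 4 = -1)
O = 30
Q(1/(3 - 1))*(O + p) = (30 - 1)/(3 - 1) = 29/2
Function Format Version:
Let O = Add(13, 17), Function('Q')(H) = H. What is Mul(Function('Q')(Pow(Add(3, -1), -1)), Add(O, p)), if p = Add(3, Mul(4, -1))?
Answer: Rational(29, 2) ≈ 14.500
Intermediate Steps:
p = -1 (p = Add(3, -4) = -1)
O = 30
Mul(Function('Q')(Pow(Add(3, -1), -1)), Add(O, p)) = Mul(Pow(Add(3, -1), -1), Add(30, -1)) = Mul(Pow(2, -1), 29) = Mul(Rational(1, 2), 29) = Rational(29, 2)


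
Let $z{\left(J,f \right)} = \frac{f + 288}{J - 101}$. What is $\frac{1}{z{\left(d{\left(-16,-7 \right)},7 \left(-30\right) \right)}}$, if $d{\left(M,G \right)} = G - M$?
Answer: $- \frac{46}{39} \approx -1.1795$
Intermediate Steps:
$z{\left(J,f \right)} = \frac{288 + f}{-101 + J}$
$\frac{1}{z{\left(d{\left(-16,-7 \right)},7 \left(-30\right) \right)}} = \frac{1}{\frac{1}{-101 - -9} \left(288 + 7 \left(-30\right)\right)} = \frac{1}{\frac{1}{-101 + \left(-7 + 16\right)} \left(288 - 210\right)} = \frac{1}{\frac{1}{-101 + 9} \cdot 78} = \frac{1}{\frac{1}{-92} \cdot 78} = \frac{1}{\left(- \frac{1}{92}\right) 78} = \frac{1}{- \frac{39}{46}} = - \frac{46}{39}$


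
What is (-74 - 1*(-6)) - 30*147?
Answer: -4478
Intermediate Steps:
(-74 - 1*(-6)) - 30*147 = (-74 + 6) - 4410 = -68 - 4410 = -4478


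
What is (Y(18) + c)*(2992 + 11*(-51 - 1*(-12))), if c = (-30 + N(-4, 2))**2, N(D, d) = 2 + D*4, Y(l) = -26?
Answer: 4895330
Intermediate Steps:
N(D, d) = 2 + 4*D
c = 1936 (c = (-30 + (2 + 4*(-4)))**2 = (-30 + (2 - 16))**2 = (-30 - 14)**2 = (-44)**2 = 1936)
(Y(18) + c)*(2992 + 11*(-51 - 1*(-12))) = (-26 + 1936)*(2992 + 11*(-51 - 1*(-12))) = 1910*(2992 + 11*(-51 + 12)) = 1910*(2992 + 11*(-39)) = 1910*(2992 - 429) = 1910*2563 = 4895330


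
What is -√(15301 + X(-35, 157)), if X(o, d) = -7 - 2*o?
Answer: -2*√3841 ≈ -123.95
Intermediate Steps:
-√(15301 + X(-35, 157)) = -√(15301 + (-7 - 2*(-35))) = -√(15301 + (-7 + 70)) = -√(15301 + 63) = -√15364 = -2*√3841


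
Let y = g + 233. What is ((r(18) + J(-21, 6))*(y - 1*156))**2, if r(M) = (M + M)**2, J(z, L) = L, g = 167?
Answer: 100925665344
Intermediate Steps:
y = 400 (y = 167 + 233 = 400)
r(M) = 4*M**2 (r(M) = (2*M)**2 = 4*M**2)
((r(18) + J(-21, 6))*(y - 1*156))**2 = ((4*18**2 + 6)*(400 - 1*156))**2 = ((4*324 + 6)*(400 - 156))**2 = ((1296 + 6)*244)**2 = (1302*244)**2 = 317688**2 = 100925665344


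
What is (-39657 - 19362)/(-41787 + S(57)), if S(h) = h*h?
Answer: 19673/12846 ≈ 1.5315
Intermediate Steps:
S(h) = h**2
(-39657 - 19362)/(-41787 + S(57)) = (-39657 - 19362)/(-41787 + 57**2) = -59019/(-41787 + 3249) = -59019/(-38538) = -59019*(-1/38538) = 19673/12846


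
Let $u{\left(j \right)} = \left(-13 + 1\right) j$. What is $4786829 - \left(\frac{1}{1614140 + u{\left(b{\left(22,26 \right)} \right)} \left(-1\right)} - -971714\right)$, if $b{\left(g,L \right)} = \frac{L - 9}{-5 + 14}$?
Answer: $\frac{18474648606117}{4842488} \approx 3.8151 \cdot 10^{6}$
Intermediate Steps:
$b{\left(g,L \right)} = -1 + \frac{L}{9}$ ($b{\left(g,L \right)} = \frac{-9 + L}{9} = \left(-9 + L\right) \frac{1}{9} = -1 + \frac{L}{9}$)
$u{\left(j \right)} = - 12 j$
$4786829 - \left(\frac{1}{1614140 + u{\left(b{\left(22,26 \right)} \right)} \left(-1\right)} - -971714\right) = 4786829 - \left(\frac{1}{1614140 + - 12 \left(-1 + \frac{1}{9} \cdot 26\right) \left(-1\right)} - -971714\right) = 4786829 - \left(\frac{1}{1614140 + - 12 \left(-1 + \frac{26}{9}\right) \left(-1\right)} + 971714\right) = 4786829 - \left(\frac{1}{1614140 + \left(-12\right) \frac{17}{9} \left(-1\right)} + 971714\right) = 4786829 - \left(\frac{1}{1614140 - - \frac{68}{3}} + 971714\right) = 4786829 - \left(\frac{1}{1614140 + \frac{68}{3}} + 971714\right) = 4786829 - \left(\frac{1}{\frac{4842488}{3}} + 971714\right) = 4786829 - \left(\frac{3}{4842488} + 971714\right) = 4786829 - \frac{4705513384435}{4842488} = \frac{18474648606117}{4842488}$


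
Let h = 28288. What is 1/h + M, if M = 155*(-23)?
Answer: -100846719/28288 ≈ -3565.0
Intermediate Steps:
M = -3565
1/h + M = 1/28288 - 3565 = -100846719/28288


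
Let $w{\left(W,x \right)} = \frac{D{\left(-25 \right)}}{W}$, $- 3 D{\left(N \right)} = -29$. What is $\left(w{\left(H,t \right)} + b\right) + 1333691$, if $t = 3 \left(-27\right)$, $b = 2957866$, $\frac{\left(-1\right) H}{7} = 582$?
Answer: $\frac{52451409625}{12222} \approx 4.2916 \cdot 10^{6}$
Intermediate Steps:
$H = -4074$ ($H = \left(-7\right) 582 = -4074$)
$D{\left(N \right)} = \frac{29}{3}$ ($D{\left(N \right)} = \left(- \frac{1}{3}\right) \left(-29\right) = \frac{29}{3}$)
$t = -81$
$w{\left(W,x \right)} = \frac{29}{3 W}$
$\left(w{\left(H,t \right)} + b\right) + 1333691 = \left(\frac{29}{3 \left(-4074\right)} + 2957866\right) + 1333691 = \left(\frac{29}{3} \left(- \frac{1}{4074}\right) + 2957866\right) + 1333691 = \left(- \frac{29}{12222} + 2957866\right) + 1333691 = \frac{36151038223}{12222} + 1333691 = \frac{52451409625}{12222}$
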